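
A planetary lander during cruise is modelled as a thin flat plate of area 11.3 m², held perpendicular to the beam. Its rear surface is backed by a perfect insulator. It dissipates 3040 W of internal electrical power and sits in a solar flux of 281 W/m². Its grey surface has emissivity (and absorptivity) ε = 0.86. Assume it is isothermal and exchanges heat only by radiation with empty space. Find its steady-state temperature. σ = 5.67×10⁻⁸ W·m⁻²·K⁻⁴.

T ≈ 320 K

At steady state, absorbed solar power + internal power = radiated power.
Absorbed: α·S·A_cross = 0.86·281·11.30 = 2731 W (cross-section A).
Total input = 2731 + 3040 = 5771 W.
Radiated: εσ·A_surf·T⁴ with A_surf = A = 11.30 m².
T⁴ = 5771/(0.86·5.67×10⁻⁸·11.30) = 1.047×10¹⁰ K⁴.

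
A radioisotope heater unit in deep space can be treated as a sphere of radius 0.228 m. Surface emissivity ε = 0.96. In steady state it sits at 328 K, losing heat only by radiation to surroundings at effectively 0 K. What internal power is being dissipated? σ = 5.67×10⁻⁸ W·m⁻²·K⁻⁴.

Steady state: P = εσA T⁴.
A = 4πr² = 0.6533 m²; T⁴ = (328)⁴ = 1.157×10¹⁰ K⁴.
P = 0.96 × 5.67×10⁻⁸ × 0.6533 × 1.157×10¹⁰.

P ≈ 412 W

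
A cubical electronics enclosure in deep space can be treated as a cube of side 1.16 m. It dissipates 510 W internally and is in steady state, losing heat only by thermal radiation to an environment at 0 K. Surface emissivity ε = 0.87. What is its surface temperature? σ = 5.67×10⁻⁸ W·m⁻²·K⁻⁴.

Steady state: internal power = radiated power, P = εσA T⁴.
Radiating area A = 6L² = 8.074 m².
T⁴ = P/(εσA) = 510/(0.87·5.67×10⁻⁸·8.074) = 1.281×10⁹ K⁴.
T = (1.281×10⁹)^(1/4).

T ≈ 189 K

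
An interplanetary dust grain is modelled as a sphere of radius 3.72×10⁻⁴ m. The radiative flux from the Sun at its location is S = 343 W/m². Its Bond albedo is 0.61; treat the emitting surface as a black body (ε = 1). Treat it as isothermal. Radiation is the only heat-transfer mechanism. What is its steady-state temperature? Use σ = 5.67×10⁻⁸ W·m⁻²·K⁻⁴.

T ≈ 156 K

At equilibrium, absorbed power = emitted power.
Absorbing cross-section = πr² = 4.347×10⁻⁷ m²; emitting surface = 4πr² = 1.739×10⁻⁶ m² (ratio 4).
(1−a)S·A_cross = εσ·A_surf·T⁴  ⇒  T⁴ = (1−a)S/(4σ).
T⁴ = 0.390·343/(4·5.67×10⁻⁸) = 5.898×10⁸ K⁴.
T = (5.898×10⁸)^(1/4).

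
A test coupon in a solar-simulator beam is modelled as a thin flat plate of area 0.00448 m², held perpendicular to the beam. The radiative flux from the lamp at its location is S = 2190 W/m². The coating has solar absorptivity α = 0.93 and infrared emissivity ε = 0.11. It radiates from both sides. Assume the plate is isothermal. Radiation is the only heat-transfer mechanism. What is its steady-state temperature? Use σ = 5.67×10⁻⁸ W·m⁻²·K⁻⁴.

T ≈ 636 K

At equilibrium, absorbed power = emitted power.
Absorbing cross-section = A = 0.004480 m²; emitting surface = 2A = 0.008960 m² (ratio 2).
αS·A_cross = εσ·A_surf·T⁴  ⇒  T⁴ = αS/(ε·2σ).
T⁴ = 0.930·2190/(0.11·2·5.67×10⁻⁸) = 1.633×10¹¹ K⁴.
T = (1.633×10¹¹)^(1/4).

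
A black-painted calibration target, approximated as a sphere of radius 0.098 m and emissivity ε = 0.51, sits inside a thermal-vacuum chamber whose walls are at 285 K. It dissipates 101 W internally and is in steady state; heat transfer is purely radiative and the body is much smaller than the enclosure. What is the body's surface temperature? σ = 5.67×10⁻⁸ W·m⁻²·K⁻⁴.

For a small grey body in a large enclosure, net radiated power = εσA(T⁴ − T_w⁴).
Steady state: P = εσA(T⁴ − T_w⁴) with A = 4πr² = 0.1207 m².
T⁴ = P/(εσA) + T_w⁴ = 101/(0.51·5.67×10⁻⁸·0.1207) + (285)⁴
    = 2.894×10¹⁰ + 6.598×10⁹ = 3.554×10¹⁰ K⁴.

T ≈ 434 K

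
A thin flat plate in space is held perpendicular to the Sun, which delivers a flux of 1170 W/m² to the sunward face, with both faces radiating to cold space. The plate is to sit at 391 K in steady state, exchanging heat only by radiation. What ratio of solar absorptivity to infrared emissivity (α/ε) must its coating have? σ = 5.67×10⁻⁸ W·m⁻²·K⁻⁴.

α/ε ≈ 2.27

Balance: αS·A = εσ·2A·T⁴ ⇒ α/ε = 2σT⁴/S.
α/ε = 2·5.67×10⁻⁸·(391)⁴/1170 = 2·5.67×10⁻⁸·2.337×10¹⁰/1170.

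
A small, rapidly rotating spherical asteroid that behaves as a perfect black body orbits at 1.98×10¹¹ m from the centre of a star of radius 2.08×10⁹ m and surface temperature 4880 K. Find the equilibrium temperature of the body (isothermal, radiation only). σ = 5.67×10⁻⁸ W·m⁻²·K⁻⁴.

T ≈ 354 K

The star's surface emits σT_*⁴; at distance d the flux is S = σT_*⁴(R_*/d)².
S = 5.67×10⁻⁸·(4880)⁴·(2.08×10⁹/1.98×10¹¹)² = 3549 W/m².
For an isothermal sphere T⁴ = (1−a)S/(4σ) = 1.565×10¹⁰ K⁴.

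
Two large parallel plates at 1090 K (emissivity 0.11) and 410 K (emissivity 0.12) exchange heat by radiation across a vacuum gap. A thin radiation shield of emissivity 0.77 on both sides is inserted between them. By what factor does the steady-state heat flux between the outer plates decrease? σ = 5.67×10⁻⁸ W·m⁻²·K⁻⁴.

factor ≈ 1.10

Without shield: q₀ = σΔ(T⁴)/(1/ε₁+1/ε₂−1) with denominator 16.42.
With shield the two gaps are in series; the resistances add: (1/ε₁+1/ε_s−1)+(1/ε_s+1/ε₂−1) = 9.390+8.632 = 18.02.
Heat-flux ratio q₀/q = 18.02/16.42.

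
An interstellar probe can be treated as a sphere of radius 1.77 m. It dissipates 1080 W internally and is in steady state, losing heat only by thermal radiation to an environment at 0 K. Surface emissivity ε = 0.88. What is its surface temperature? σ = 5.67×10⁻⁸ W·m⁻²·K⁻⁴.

T ≈ 153 K

Steady state: internal power = radiated power, P = εσA T⁴.
Radiating area A = 4πr² = 39.37 m².
T⁴ = P/(εσA) = 1080/(0.88·5.67×10⁻⁸·39.37) = 5.498×10⁸ K⁴.
T = (5.498×10⁸)^(1/4).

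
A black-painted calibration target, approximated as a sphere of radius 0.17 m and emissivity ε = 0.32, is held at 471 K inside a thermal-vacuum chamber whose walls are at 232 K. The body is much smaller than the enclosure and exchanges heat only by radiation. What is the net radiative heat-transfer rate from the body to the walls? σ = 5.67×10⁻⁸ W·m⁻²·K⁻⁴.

For a small grey body in a large enclosure: P_net = εσA(T_body⁴ − T_wall⁴).
A = 4πr² = 0.3632 m²; T_body⁴ − T_wall⁴ = 4.921×10¹⁰ − 2.897×10⁹ = 4.632×10¹⁰ K⁴.
|P_net| = 0.32·5.67×10⁻⁸·0.3632·4.632×10¹⁰.

P_net ≈ 305 W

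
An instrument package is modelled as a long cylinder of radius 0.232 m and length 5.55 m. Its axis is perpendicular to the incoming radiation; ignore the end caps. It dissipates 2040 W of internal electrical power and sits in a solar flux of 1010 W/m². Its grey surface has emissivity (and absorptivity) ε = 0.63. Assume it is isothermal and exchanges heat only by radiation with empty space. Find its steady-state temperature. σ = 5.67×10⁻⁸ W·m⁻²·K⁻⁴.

At steady state, absorbed solar power + internal power = radiated power.
Absorbed: α·S·A_cross = 0.63·1010·2.575 = 1639 W (cross-section 2rL).
Total input = 1639 + 2040 = 3679 W.
Radiated: εσ·A_surf·T⁴ with A_surf = 2πrL = 8.090 m².
T⁴ = 3679/(0.63·5.67×10⁻⁸·8.090) = 1.273×10¹⁰ K⁴.

T ≈ 336 K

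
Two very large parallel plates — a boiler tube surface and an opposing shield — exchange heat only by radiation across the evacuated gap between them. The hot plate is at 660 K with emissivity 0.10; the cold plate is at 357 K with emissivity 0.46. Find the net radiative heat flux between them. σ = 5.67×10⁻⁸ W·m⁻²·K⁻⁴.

For two infinite grey parallel plates, q = σ(T₁⁴ − T₂⁴)/(1/ε₁ + 1/ε₂ − 1).
T₁⁴ − T₂⁴ = 1.897×10¹¹ − 1.624×10¹⁰ = 1.735×10¹¹ K⁴.
1/ε₁ + 1/ε₂ − 1 = 10.00 + 2.174 − 1 = 11.17.
q = 5.67×10⁻⁸ × 1.735×10¹¹ / 11.17.

q ≈ 880 W/m²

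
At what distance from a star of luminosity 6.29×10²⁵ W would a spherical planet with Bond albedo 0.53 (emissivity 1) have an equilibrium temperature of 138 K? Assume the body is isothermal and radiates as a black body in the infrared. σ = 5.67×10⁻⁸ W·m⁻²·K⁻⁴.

For an isothermal black-emitting sphere, (1−a)S·πr² = σ·4πr²·T⁴ ⇒ S = 4σT⁴/(1−a).
S = 4·5.67×10⁻⁸·(138)⁴/0.470 = 175.0 W/m².
Flux falls as S = L/(4πd²), so d = √(L/(4πS)) = √(6.29×10²⁵/(4π·175.0)).

d ≈ 1.69×10¹¹ m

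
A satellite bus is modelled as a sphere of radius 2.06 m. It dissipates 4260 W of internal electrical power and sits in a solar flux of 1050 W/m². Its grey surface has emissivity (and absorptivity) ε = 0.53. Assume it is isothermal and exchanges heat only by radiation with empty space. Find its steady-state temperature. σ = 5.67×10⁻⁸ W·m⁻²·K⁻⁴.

T ≈ 292 K

At steady state, absorbed solar power + internal power = radiated power.
Absorbed: α·S·A_cross = 0.53·1050·13.33 = 7419 W (cross-section πr²).
Total input = 7419 + 4260 = 11680 W.
Radiated: εσ·A_surf·T⁴ with A_surf = 4πr² = 53.33 m².
T⁴ = 11680/(0.53·5.67×10⁻⁸·53.33) = 7.288×10⁹ K⁴.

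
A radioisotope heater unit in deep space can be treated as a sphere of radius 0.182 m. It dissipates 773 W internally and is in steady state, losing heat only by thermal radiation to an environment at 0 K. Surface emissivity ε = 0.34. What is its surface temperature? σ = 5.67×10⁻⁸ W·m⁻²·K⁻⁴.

Steady state: internal power = radiated power, P = εσA T⁴.
Radiating area A = 4πr² = 0.4162 m².
T⁴ = P/(εσA) = 773/(0.34·5.67×10⁻⁸·0.4162) = 9.633×10¹⁰ K⁴.
T = (9.633×10¹⁰)^(1/4).

T ≈ 557 K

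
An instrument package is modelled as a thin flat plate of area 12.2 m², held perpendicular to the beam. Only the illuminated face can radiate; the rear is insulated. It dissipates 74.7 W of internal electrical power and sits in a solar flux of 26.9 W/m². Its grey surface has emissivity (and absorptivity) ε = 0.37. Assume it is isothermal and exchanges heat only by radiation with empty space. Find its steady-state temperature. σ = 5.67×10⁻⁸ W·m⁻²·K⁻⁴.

At steady state, absorbed solar power + internal power = radiated power.
Absorbed: α·S·A_cross = 0.37·26.9·12.20 = 121.4 W (cross-section A).
Total input = 121.4 + 74.7 = 196.1 W.
Radiated: εσ·A_surf·T⁴ with A_surf = A = 12.20 m².
T⁴ = 196.1/(0.37·5.67×10⁻⁸·12.20) = 7.663×10⁸ K⁴.

T ≈ 166 K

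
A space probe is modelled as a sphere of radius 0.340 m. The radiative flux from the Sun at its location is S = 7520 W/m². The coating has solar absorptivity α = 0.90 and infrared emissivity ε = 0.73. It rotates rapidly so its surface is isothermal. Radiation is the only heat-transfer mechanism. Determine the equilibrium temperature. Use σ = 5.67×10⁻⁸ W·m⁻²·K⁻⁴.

At equilibrium, absorbed power = emitted power.
Absorbing cross-section = πr² = 0.3632 m²; emitting surface = 4πr² = 1.453 m² (ratio 4).
αS·A_cross = εσ·A_surf·T⁴  ⇒  T⁴ = αS/(ε·4σ).
T⁴ = 0.900·7520/(0.73·4·5.67×10⁻⁸) = 4.088×10¹⁰ K⁴.
T = (4.088×10¹⁰)^(1/4).

T ≈ 450 K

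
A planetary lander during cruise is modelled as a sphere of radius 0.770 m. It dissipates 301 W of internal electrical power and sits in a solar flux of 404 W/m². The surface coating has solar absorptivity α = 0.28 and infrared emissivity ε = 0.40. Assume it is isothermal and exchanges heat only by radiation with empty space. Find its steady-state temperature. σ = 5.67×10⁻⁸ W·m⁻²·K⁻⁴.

At steady state, absorbed solar power + internal power = radiated power.
Absorbed: α·S·A_cross = 0.28·404·1.863 = 210.7 W (cross-section πr²).
Total input = 210.7 + 301 = 511.7 W.
Radiated: εσ·A_surf·T⁴ with A_surf = 4πr² = 7.451 m².
T⁴ = 511.7/(0.40·5.67×10⁻⁸·7.451) = 3.028×10⁹ K⁴.

T ≈ 235 K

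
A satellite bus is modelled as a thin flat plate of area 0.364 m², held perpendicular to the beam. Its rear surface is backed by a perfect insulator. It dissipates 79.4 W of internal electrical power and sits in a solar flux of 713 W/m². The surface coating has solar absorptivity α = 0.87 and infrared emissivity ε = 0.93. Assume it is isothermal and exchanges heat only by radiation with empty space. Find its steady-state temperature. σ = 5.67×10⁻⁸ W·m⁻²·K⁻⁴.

T ≈ 355 K

At steady state, absorbed solar power + internal power = radiated power.
Absorbed: α·S·A_cross = 0.87·713·0.3640 = 225.8 W (cross-section A).
Total input = 225.8 + 79.4 = 305.2 W.
Radiated: εσ·A_surf·T⁴ with A_surf = A = 0.3640 m².
T⁴ = 305.2/(0.93·5.67×10⁻⁸·0.3640) = 1.590×10¹⁰ K⁴.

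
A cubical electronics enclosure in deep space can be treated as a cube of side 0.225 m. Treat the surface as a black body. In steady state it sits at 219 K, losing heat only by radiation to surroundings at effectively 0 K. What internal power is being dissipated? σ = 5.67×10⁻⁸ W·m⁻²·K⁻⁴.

P ≈ 39.6 W

Steady state: P = εσA T⁴.
A = 6L² = 0.3038 m²; T⁴ = (219)⁴ = 2.300×10⁹ K⁴.
P = 1.0 × 5.67×10⁻⁸ × 0.3038 × 2.300×10⁹.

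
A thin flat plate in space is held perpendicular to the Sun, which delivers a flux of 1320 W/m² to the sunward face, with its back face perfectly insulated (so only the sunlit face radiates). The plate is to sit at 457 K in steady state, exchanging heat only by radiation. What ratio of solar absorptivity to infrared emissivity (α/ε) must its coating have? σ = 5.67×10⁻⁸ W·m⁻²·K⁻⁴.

α/ε ≈ 1.87

Balance: αS·A = εσ·1A·T⁴ ⇒ α/ε = σT⁴/S.
α/ε = 5.67×10⁻⁸·(457)⁴/1320 = 5.67×10⁻⁸·4.362×10¹⁰/1320.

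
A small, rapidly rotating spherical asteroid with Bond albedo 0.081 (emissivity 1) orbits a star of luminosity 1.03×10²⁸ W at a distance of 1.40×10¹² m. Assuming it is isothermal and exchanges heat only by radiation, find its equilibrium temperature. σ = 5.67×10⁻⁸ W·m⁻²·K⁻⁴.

First find the stellar flux at distance d: S = L/(4πd²) = 1.03×10²⁸/(4π·(1.40×10¹²)²) = 418.2 W/m².
For an isothermal sphere, absorbed (1−a)S·πr² = emitted σ·4πr²·T⁴, so T⁴ = (1−a)S/(4σ).
T⁴ = 0.919·418.2/(4·5.67×10⁻⁸) = 1.695×10⁹ K⁴.

T ≈ 203 K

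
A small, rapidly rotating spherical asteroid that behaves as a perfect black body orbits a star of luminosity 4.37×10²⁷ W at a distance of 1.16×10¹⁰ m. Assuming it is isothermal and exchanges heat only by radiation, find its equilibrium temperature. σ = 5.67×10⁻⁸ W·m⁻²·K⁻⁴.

T ≈ 1840 K

First find the stellar flux at distance d: S = L/(4πd²) = 4.37×10²⁷/(4π·(1.16×10¹⁰)²) = 2.584×10⁶ W/m².
For an isothermal sphere, absorbed (1−a)S·πr² = emitted σ·4πr²·T⁴, so T⁴ = (1−a)S/(4σ).
T⁴ = 1.00·2.584×10⁶/(4·5.67×10⁻⁸) = 1.139×10¹³ K⁴.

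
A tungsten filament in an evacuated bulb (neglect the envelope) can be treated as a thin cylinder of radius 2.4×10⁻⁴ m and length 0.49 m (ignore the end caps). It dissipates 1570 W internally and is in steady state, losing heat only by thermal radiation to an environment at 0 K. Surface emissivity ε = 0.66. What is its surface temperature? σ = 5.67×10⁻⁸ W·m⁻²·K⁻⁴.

T ≈ 2750 K

Steady state: internal power = radiated power, P = εσA T⁴.
Radiating area A = 2πrL = 7.389×10⁻⁴ m².
T⁴ = P/(εσA) = 1570/(0.66·5.67×10⁻⁸·7.389×10⁻⁴) = 5.678×10¹³ K⁴.
T = (5.678×10¹³)^(1/4).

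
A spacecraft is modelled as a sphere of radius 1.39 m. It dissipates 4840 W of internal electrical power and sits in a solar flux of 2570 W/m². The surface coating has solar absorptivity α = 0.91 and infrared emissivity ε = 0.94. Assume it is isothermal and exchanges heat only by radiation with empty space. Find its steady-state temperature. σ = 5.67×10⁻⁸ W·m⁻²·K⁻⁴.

At steady state, absorbed solar power + internal power = radiated power.
Absorbed: α·S·A_cross = 0.91·2570·6.070 = 14200 W (cross-section πr²).
Total input = 14200 + 4840 = 19040 W.
Radiated: εσ·A_surf·T⁴ with A_surf = 4πr² = 24.28 m².
T⁴ = 19040/(0.94·5.67×10⁻⁸·24.28) = 1.471×10¹⁰ K⁴.

T ≈ 348 K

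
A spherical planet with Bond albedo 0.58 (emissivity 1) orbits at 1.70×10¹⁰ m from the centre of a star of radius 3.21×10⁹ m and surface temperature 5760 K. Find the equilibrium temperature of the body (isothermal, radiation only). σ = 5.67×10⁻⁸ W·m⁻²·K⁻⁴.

T ≈ 1420 K

The star's surface emits σT_*⁴; at distance d the flux is S = σT_*⁴(R_*/d)².
S = 5.67×10⁻⁸·(5760)⁴·(3.21×10⁹/1.70×10¹⁰)² = 2.225×10⁶ W/m².
For an isothermal sphere T⁴ = (1−a)S/(4σ) = 4.121×10¹² K⁴.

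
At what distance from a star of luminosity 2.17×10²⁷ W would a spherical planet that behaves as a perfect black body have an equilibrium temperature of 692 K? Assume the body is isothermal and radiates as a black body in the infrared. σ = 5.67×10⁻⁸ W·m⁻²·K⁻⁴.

For an isothermal black-emitting sphere, (1−a)S·πr² = σ·4πr²·T⁴ ⇒ S = 4σT⁴/(1−a).
S = 4·5.67×10⁻⁸·(692)⁴/1.00 = 52010 W/m².
Flux falls as S = L/(4πd²), so d = √(L/(4πS)) = √(2.17×10²⁷/(4π·52010)).

d ≈ 5.76×10¹⁰ m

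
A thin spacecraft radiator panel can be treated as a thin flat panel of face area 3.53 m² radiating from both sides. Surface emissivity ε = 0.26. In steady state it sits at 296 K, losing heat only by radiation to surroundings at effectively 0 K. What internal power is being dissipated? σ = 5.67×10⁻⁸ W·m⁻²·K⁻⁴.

P ≈ 799 W

Steady state: P = εσA T⁴.
A = 2·3.53 = 7.060 m²; T⁴ = (296)⁴ = 7.677×10⁹ K⁴.
P = 0.26 × 5.67×10⁻⁸ × 7.060 × 7.677×10⁹.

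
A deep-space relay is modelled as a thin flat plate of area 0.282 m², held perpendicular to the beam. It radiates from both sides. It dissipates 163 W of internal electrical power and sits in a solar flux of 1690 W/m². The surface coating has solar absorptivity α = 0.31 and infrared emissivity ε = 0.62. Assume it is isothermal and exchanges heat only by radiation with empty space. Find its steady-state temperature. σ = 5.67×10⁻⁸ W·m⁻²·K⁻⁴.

At steady state, absorbed solar power + internal power = radiated power.
Absorbed: α·S·A_cross = 0.31·1690·0.2820 = 147.7 W (cross-section A).
Total input = 147.7 + 163 = 310.7 W.
Radiated: εσ·A_surf·T⁴ with A_surf = 2A = 0.5640 m².
T⁴ = 310.7/(0.62·5.67×10⁻⁸·0.5640) = 1.567×10¹⁰ K⁴.

T ≈ 354 K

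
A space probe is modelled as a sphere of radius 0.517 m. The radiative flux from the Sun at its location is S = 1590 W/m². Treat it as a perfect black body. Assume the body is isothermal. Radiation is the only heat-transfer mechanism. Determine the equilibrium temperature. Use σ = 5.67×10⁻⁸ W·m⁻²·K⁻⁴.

T ≈ 289 K

At equilibrium, absorbed power = emitted power.
Absorbing cross-section = πr² = 0.8397 m²; emitting surface = 4πr² = 3.359 m² (ratio 4).
S·A_cross = εσ·A_surf·T⁴  ⇒  T⁴ = S/(4σ).
T⁴ = 1.00·1590/(4·5.67×10⁻⁸) = 7.011×10⁹ K⁴.
T = (7.011×10⁹)^(1/4).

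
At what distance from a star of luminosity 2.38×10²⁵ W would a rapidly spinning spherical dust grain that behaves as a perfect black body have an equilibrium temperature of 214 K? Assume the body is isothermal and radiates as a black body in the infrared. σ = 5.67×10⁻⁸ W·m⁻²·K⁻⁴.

For an isothermal black-emitting sphere, (1−a)S·πr² = σ·4πr²·T⁴ ⇒ S = 4σT⁴/(1−a).
S = 4·5.67×10⁻⁸·(214)⁴/1.00 = 475.7 W/m².
Flux falls as S = L/(4πd²), so d = √(L/(4πS)) = √(2.38×10²⁵/(4π·475.7)).

d ≈ 6.31×10¹⁰ m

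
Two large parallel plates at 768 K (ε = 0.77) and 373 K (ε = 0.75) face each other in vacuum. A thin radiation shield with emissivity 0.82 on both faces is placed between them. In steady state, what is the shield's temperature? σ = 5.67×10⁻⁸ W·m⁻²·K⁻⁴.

T_s ≈ 656 K

In steady state the net flux on the hot side equals that on the cold side.
σ(T₁⁴−T_s⁴)/D₁ = σ(T_s⁴−T₂⁴)/D₂, with D₁ = 1/ε₁+1/ε_s−1 = 1.518, D₂ = 1/ε_s+1/ε₂−1 = 1.553.
Solve for T_s⁴: T_s⁴ = (D₂·T₁⁴ + D₁·T₂⁴)/(D₁+D₂) = 1.855×10¹¹ K⁴.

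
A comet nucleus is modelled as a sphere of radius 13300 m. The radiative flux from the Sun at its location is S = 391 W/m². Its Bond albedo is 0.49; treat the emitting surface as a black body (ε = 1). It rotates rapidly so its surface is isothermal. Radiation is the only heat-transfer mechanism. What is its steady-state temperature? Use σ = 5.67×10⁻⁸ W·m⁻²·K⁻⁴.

T ≈ 172 K

At equilibrium, absorbed power = emitted power.
Absorbing cross-section = πr² = 5.557×10⁸ m²; emitting surface = 4πr² = 2.223×10⁹ m² (ratio 4).
(1−a)S·A_cross = εσ·A_surf·T⁴  ⇒  T⁴ = (1−a)S/(4σ).
T⁴ = 0.510·391/(4·5.67×10⁻⁸) = 8.792×10⁸ K⁴.
T = (8.792×10⁸)^(1/4).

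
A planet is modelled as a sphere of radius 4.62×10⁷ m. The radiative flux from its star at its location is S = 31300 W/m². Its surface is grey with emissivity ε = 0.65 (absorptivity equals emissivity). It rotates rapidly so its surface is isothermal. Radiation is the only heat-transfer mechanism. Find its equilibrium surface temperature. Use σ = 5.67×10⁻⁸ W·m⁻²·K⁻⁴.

At equilibrium, absorbed power = emitted power.
Absorbing cross-section = πr² = 6.706×10¹⁵ m²; emitting surface = 4πr² = 2.682×10¹⁶ m² (ratio 4).
εS·A_cross = εσ·A_surf·T⁴  ⇒  T⁴ = S/(4σ)   (ε cancels).
T⁴ = 31300/(4·5.67×10⁻⁸) = 1.380×10¹¹ K⁴.
T = (1.380×10¹¹)^(1/4).

T ≈ 610 K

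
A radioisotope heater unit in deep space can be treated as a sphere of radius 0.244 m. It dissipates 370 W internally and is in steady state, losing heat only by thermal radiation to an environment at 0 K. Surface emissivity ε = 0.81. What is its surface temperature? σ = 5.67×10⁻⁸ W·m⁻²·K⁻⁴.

Steady state: internal power = radiated power, P = εσA T⁴.
Radiating area A = 4πr² = 0.7482 m².
T⁴ = P/(εσA) = 370/(0.81·5.67×10⁻⁸·0.7482) = 1.077×10¹⁰ K⁴.
T = (1.077×10¹⁰)^(1/4).

T ≈ 322 K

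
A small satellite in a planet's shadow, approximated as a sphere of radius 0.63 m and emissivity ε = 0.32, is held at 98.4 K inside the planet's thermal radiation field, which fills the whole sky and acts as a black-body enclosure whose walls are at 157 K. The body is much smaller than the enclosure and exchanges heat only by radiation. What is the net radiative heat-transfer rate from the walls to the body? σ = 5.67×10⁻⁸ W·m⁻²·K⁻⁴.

P_net ≈ 46.5 W

For a small grey body in a large enclosure: P_net = εσA(T_body⁴ − T_wall⁴).
A = 4πr² = 4.988 m²; T_body⁴ − T_wall⁴ = 9.375×10⁷ − 6.076×10⁸ = -5.138×10⁸ K⁴.
|P_net| = 0.32·5.67×10⁻⁸·4.988·5.138×10⁸.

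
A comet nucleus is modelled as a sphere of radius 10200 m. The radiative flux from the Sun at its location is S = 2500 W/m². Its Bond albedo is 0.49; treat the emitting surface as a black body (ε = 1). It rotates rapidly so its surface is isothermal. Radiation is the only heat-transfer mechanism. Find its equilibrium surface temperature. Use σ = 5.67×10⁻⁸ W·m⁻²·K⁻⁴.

At equilibrium, absorbed power = emitted power.
Absorbing cross-section = πr² = 3.269×10⁸ m²; emitting surface = 4πr² = 1.307×10⁹ m² (ratio 4).
(1−a)S·A_cross = εσ·A_surf·T⁴  ⇒  T⁴ = (1−a)S/(4σ).
T⁴ = 0.510·2500/(4·5.67×10⁻⁸) = 5.622×10⁹ K⁴.
T = (5.622×10⁹)^(1/4).

T ≈ 274 K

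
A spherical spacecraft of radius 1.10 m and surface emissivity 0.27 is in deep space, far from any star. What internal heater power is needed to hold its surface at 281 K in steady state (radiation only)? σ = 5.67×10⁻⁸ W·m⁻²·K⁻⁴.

P = εσ·4πr²·T⁴.
4πr² = 15.21 m²; T⁴ = 6.235×10⁹ K⁴.
P = 0.27·5.67×10⁻⁸·15.21·6.235×10⁹.

P ≈ 1450 W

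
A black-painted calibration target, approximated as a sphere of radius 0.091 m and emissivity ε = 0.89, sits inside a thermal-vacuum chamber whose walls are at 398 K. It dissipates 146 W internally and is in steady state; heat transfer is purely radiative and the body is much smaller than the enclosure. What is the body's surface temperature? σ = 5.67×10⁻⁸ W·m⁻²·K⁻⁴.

T ≈ 480 K

For a small grey body in a large enclosure, net radiated power = εσA(T⁴ − T_w⁴).
Steady state: P = εσA(T⁴ − T_w⁴) with A = 4πr² = 0.1041 m².
T⁴ = P/(εσA) + T_w⁴ = 146/(0.89·5.67×10⁻⁸·0.1041) + (398)⁴
    = 2.780×10¹⁰ + 2.509×10¹⁰ = 5.289×10¹⁰ K⁴.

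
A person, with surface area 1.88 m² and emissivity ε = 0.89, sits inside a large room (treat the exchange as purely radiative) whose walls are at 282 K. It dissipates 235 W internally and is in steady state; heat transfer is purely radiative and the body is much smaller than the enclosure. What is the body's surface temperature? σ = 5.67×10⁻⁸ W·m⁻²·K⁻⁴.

T ≈ 306 K

For a small grey body in a large enclosure, net radiated power = εσA(T⁴ − T_w⁴).
Steady state: P = εσA(T⁴ − T_w⁴) with A = 1.88 m².
T⁴ = P/(εσA) + T_w⁴ = 235/(0.89·5.67×10⁻⁸·1.880) + (282)⁴
    = 2.477×10⁹ + 6.324×10⁹ = 8.801×10⁹ K⁴.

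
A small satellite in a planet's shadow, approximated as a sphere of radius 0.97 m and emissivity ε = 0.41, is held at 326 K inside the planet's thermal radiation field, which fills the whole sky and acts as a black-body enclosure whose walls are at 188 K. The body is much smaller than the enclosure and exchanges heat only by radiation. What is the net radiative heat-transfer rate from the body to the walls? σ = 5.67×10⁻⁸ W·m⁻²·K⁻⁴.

P_net ≈ 2760 W

For a small grey body in a large enclosure: P_net = εσA(T_body⁴ − T_wall⁴).
A = 4πr² = 11.82 m²; T_body⁴ − T_wall⁴ = 1.129×10¹⁰ − 1.249×10⁹ = 1.005×10¹⁰ K⁴.
|P_net| = 0.41·5.67×10⁻⁸·11.82·1.005×10¹⁰.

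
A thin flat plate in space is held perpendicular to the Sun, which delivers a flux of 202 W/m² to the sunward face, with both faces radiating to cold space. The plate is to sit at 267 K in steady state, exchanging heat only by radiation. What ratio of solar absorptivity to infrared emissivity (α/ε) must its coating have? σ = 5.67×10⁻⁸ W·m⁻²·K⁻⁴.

α/ε ≈ 2.85

Balance: αS·A = εσ·2A·T⁴ ⇒ α/ε = 2σT⁴/S.
α/ε = 2·5.67×10⁻⁸·(267)⁴/202 = 2·5.67×10⁻⁸·5.082×10⁹/202.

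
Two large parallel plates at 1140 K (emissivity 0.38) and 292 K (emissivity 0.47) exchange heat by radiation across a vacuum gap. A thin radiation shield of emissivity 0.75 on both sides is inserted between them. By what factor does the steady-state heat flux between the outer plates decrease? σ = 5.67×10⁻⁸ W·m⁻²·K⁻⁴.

factor ≈ 1.44

Without shield: q₀ = σΔ(T⁴)/(1/ε₁+1/ε₂−1) with denominator 3.759.
With shield the two gaps are in series; the resistances add: (1/ε₁+1/ε_s−1)+(1/ε_s+1/ε₂−1) = 2.965+2.461 = 5.426.
Heat-flux ratio q₀/q = 5.426/3.759.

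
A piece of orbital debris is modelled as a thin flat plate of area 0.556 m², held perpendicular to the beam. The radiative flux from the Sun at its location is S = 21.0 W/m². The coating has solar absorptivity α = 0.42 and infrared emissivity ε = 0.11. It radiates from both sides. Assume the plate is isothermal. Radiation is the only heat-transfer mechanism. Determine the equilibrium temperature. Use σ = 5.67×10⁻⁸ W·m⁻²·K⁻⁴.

T ≈ 163 K

At equilibrium, absorbed power = emitted power.
Absorbing cross-section = A = 0.5560 m²; emitting surface = 2A = 1.112 m² (ratio 2).
αS·A_cross = εσ·A_surf·T⁴  ⇒  T⁴ = αS/(ε·2σ).
T⁴ = 0.420·21.0/(0.11·2·5.67×10⁻⁸) = 7.071×10⁸ K⁴.
T = (7.071×10⁸)^(1/4).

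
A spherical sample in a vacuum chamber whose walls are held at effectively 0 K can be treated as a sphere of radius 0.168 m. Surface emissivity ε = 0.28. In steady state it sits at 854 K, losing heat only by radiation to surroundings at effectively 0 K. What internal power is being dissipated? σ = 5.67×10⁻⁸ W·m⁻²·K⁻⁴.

Steady state: P = εσA T⁴.
A = 4πr² = 0.3547 m²; T⁴ = (854)⁴ = 5.319×10¹¹ K⁴.
P = 0.28 × 5.67×10⁻⁸ × 0.3547 × 5.319×10¹¹.

P ≈ 3000 W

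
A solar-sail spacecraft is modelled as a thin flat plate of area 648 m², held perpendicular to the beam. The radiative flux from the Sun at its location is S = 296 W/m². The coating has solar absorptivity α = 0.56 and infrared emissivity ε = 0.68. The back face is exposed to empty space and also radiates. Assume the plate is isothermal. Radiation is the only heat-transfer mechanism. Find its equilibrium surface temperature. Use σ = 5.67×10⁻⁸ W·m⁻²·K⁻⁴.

T ≈ 215 K

At equilibrium, absorbed power = emitted power.
Absorbing cross-section = A = 648.0 m²; emitting surface = 2A = 1296 m² (ratio 2).
αS·A_cross = εσ·A_surf·T⁴  ⇒  T⁴ = αS/(ε·2σ).
T⁴ = 0.560·296/(0.68·2·5.67×10⁻⁸) = 2.150×10⁹ K⁴.
T = (2.150×10⁹)^(1/4).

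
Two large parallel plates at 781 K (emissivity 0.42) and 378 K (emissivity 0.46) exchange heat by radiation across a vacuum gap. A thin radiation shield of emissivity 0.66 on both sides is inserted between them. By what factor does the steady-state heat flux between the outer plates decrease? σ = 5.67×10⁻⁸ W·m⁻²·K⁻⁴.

factor ≈ 1.57

Without shield: q₀ = σΔ(T⁴)/(1/ε₁+1/ε₂−1) with denominator 3.555.
With shield the two gaps are in series; the resistances add: (1/ε₁+1/ε_s−1)+(1/ε_s+1/ε₂−1) = 2.896+2.689 = 5.585.
Heat-flux ratio q₀/q = 5.585/3.555.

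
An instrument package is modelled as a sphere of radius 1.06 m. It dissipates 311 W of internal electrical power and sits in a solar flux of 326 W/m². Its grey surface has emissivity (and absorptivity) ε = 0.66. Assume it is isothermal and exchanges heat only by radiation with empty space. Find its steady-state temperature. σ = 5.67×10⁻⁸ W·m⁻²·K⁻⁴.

At steady state, absorbed solar power + internal power = radiated power.
Absorbed: α·S·A_cross = 0.66·326·3.530 = 759.5 W (cross-section πr²).
Total input = 759.5 + 311 = 1070 W.
Radiated: εσ·A_surf·T⁴ with A_surf = 4πr² = 14.12 m².
T⁴ = 1070/(0.66·5.67×10⁻⁸·14.12) = 2.026×10⁹ K⁴.

T ≈ 212 K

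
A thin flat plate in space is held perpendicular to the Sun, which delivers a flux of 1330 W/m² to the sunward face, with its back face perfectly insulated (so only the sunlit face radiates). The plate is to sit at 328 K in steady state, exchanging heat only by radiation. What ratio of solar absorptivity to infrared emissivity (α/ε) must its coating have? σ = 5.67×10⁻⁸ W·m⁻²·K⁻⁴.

Balance: αS·A = εσ·1A·T⁴ ⇒ α/ε = σT⁴/S.
α/ε = 5.67×10⁻⁸·(328)⁴/1330 = 5.67×10⁻⁸·1.157×10¹⁰/1330.

α/ε ≈ 0.493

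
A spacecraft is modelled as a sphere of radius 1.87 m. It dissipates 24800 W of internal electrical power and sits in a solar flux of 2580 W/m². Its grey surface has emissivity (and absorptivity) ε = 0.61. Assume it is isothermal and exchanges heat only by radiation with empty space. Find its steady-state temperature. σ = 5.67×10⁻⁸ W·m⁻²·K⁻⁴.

At steady state, absorbed solar power + internal power = radiated power.
Absorbed: α·S·A_cross = 0.61·2580·10.99 = 17290 W (cross-section πr²).
Total input = 17290 + 24800 = 42090 W.
Radiated: εσ·A_surf·T⁴ with A_surf = 4πr² = 43.94 m².
T⁴ = 42090/(0.61·5.67×10⁻⁸·43.94) = 2.769×10¹⁰ K⁴.

T ≈ 408 K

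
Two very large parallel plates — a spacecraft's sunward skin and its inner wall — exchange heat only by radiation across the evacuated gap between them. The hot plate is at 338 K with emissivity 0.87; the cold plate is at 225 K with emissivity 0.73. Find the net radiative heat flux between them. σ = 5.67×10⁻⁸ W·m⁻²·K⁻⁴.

q ≈ 391 W/m²

For two infinite grey parallel plates, q = σ(T₁⁴ − T₂⁴)/(1/ε₁ + 1/ε₂ − 1).
T₁⁴ − T₂⁴ = 1.305×10¹⁰ − 2.563×10⁹ = 1.049×10¹⁰ K⁴.
1/ε₁ + 1/ε₂ − 1 = 1.149 + 1.370 − 1 = 1.519.
q = 5.67×10⁻⁸ × 1.049×10¹⁰ / 1.519.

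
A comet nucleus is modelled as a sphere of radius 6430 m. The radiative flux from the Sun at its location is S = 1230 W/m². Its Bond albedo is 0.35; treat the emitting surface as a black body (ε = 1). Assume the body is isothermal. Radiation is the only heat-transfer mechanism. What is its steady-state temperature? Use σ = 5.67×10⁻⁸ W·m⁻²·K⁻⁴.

At equilibrium, absorbed power = emitted power.
Absorbing cross-section = πr² = 1.299×10⁸ m²; emitting surface = 4πr² = 5.196×10⁸ m² (ratio 4).
(1−a)S·A_cross = εσ·A_surf·T⁴  ⇒  T⁴ = (1−a)S/(4σ).
T⁴ = 0.650·1230/(4·5.67×10⁻⁸) = 3.525×10⁹ K⁴.
T = (3.525×10⁹)^(1/4).

T ≈ 244 K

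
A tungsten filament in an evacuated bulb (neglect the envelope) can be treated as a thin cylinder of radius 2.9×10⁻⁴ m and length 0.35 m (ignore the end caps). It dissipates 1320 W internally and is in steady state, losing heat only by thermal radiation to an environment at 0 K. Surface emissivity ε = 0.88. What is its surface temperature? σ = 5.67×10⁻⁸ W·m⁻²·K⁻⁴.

Steady state: internal power = radiated power, P = εσA T⁴.
Radiating area A = 2πrL = 6.377×10⁻⁴ m².
T⁴ = P/(εσA) = 1320/(0.88·5.67×10⁻⁸·6.377×10⁻⁴) = 4.148×10¹³ K⁴.
T = (4.148×10¹³)^(1/4).

T ≈ 2540 K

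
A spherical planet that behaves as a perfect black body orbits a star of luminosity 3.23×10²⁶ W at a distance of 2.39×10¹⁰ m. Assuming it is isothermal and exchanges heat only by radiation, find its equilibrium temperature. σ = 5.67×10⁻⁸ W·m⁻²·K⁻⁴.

T ≈ 667 K

First find the stellar flux at distance d: S = L/(4πd²) = 3.23×10²⁶/(4π·(2.39×10¹⁰)²) = 45000 W/m².
For an isothermal sphere, absorbed (1−a)S·πr² = emitted σ·4πr²·T⁴, so T⁴ = (1−a)S/(4σ).
T⁴ = 1.00·45000/(4·5.67×10⁻⁸) = 1.984×10¹¹ K⁴.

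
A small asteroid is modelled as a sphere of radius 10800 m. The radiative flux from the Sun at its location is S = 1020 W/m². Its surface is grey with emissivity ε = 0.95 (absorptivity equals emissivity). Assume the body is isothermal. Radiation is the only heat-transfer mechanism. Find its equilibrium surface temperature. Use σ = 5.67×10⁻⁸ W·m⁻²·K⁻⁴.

At equilibrium, absorbed power = emitted power.
Absorbing cross-section = πr² = 3.664×10⁸ m²; emitting surface = 4πr² = 1.466×10⁹ m² (ratio 4).
εS·A_cross = εσ·A_surf·T⁴  ⇒  T⁴ = S/(4σ)   (ε cancels).
T⁴ = 1020/(4·5.67×10⁻⁸) = 4.497×10⁹ K⁴.
T = (4.497×10⁹)^(1/4).

T ≈ 259 K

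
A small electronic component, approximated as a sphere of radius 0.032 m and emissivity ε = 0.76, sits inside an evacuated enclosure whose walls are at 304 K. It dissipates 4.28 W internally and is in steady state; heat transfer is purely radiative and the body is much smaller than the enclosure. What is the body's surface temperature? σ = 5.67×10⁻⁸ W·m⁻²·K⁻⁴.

For a small grey body in a large enclosure, net radiated power = εσA(T⁴ − T_w⁴).
Steady state: P = εσA(T⁴ − T_w⁴) with A = 4πr² = 0.01287 m².
T⁴ = P/(εσA) + T_w⁴ = 4.28/(0.76·5.67×10⁻⁸·0.01287) + (304)⁴
    = 7.719×10⁹ + 8.541×10⁹ = 1.626×10¹⁰ K⁴.

T ≈ 357 K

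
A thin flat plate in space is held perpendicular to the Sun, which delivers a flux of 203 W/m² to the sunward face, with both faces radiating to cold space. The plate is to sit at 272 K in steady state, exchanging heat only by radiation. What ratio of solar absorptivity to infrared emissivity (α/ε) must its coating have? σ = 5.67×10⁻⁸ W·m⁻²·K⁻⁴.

Balance: αS·A = εσ·2A·T⁴ ⇒ α/ε = 2σT⁴/S.
α/ε = 2·5.67×10⁻⁸·(272)⁴/203 = 2·5.67×10⁻⁸·5.474×10⁹/203.

α/ε ≈ 3.06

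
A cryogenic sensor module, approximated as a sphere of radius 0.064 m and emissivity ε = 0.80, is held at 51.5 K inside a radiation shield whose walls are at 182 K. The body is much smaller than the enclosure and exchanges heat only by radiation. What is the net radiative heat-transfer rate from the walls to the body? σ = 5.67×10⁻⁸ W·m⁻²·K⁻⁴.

For a small grey body in a large enclosure: P_net = εσA(T_body⁴ − T_wall⁴).
A = 4πr² = 0.05147 m²; T_body⁴ − T_wall⁴ = 7.034×10⁶ − 1.097×10⁹ = -1.090×10⁹ K⁴.
|P_net| = 0.80·5.67×10⁻⁸·0.05147·1.090×10⁹.

P_net ≈ 2.55 W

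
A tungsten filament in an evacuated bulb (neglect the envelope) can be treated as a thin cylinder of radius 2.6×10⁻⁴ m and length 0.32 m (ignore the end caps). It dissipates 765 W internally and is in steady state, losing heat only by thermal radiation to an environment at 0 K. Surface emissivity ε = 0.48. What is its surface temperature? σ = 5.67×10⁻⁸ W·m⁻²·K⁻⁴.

Steady state: internal power = radiated power, P = εσA T⁴.
Radiating area A = 2πrL = 5.228×10⁻⁴ m².
T⁴ = P/(εσA) = 765/(0.48·5.67×10⁻⁸·5.228×10⁻⁴) = 5.377×10¹³ K⁴.
T = (5.377×10¹³)^(1/4).

T ≈ 2710 K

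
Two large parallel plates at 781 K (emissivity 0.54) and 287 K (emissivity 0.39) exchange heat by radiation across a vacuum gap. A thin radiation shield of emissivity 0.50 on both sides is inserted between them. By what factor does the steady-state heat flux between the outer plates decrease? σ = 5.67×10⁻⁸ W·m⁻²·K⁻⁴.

Without shield: q₀ = σΔ(T⁴)/(1/ε₁+1/ε₂−1) with denominator 3.416.
With shield the two gaps are in series; the resistances add: (1/ε₁+1/ε_s−1)+(1/ε_s+1/ε₂−1) = 2.852+3.564 = 6.416.
Heat-flux ratio q₀/q = 6.416/3.416.

factor ≈ 1.88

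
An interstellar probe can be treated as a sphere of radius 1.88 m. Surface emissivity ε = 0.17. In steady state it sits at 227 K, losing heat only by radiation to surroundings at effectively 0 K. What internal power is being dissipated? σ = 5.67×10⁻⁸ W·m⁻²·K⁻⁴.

P ≈ 1140 W

Steady state: P = εσA T⁴.
A = 4πr² = 44.41 m²; T⁴ = (227)⁴ = 2.655×10⁹ K⁴.
P = 0.17 × 5.67×10⁻⁸ × 44.41 × 2.655×10⁹.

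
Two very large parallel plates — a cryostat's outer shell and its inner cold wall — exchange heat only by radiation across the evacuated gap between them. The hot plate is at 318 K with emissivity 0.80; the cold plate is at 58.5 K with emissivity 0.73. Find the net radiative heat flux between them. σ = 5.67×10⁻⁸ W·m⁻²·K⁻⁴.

For two infinite grey parallel plates, q = σ(T₁⁴ − T₂⁴)/(1/ε₁ + 1/ε₂ − 1).
T₁⁴ − T₂⁴ = 1.023×10¹⁰ − 1.171×10⁷ = 1.021×10¹⁰ K⁴.
1/ε₁ + 1/ε₂ − 1 = 1.250 + 1.370 − 1 = 1.620.
q = 5.67×10⁻⁸ × 1.021×10¹⁰ / 1.620.

q ≈ 358 W/m²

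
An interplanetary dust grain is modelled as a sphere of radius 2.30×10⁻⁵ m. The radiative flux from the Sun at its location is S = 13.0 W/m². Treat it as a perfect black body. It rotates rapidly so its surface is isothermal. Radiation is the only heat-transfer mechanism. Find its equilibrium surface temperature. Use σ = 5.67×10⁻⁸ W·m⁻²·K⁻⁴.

T ≈ 87.0 K

At equilibrium, absorbed power = emitted power.
Absorbing cross-section = πr² = 1.662×10⁻⁹ m²; emitting surface = 4πr² = 6.648×10⁻⁹ m² (ratio 4).
S·A_cross = εσ·A_surf·T⁴  ⇒  T⁴ = S/(4σ).
T⁴ = 1.00·13.0/(4·5.67×10⁻⁸) = 5.732×10⁷ K⁴.
T = (5.732×10⁷)^(1/4).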